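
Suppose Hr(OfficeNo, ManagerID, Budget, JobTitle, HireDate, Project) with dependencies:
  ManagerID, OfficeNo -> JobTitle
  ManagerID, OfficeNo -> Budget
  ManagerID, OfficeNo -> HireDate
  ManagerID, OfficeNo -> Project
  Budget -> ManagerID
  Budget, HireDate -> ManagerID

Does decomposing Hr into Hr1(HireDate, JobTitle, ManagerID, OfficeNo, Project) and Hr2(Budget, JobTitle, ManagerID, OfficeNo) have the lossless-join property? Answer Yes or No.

Yes

Common attributes: {JobTitle, ManagerID, OfficeNo}; their closure is {Budget, HireDate, JobTitle, ManagerID, OfficeNo, Project}.
Hr1 is contained in that closure, so Hr1 ∩ Hr2 -> Hr1 holds and the join is lossless.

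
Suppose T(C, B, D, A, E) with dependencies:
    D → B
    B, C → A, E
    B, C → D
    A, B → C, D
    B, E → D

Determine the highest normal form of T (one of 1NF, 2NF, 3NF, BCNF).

3NF

Candidate keys: {A, B}, {A, D}, {B, C}, {C, D}. Prime attributes: {A, B, C, D}.
D → B: {D}⁺ = {B, D}, which is not all of the attributes, so the left side is not a superkey — BCNF is violated.
But every attribute on its right side ({B}) is prime, and the same holds for every other non-superkey FD, so 3NF still holds.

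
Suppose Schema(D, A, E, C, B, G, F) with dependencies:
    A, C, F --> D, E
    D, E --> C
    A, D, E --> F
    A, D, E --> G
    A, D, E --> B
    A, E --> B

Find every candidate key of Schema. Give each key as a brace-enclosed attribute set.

{A} never appears on the right of any FD, so every key must include it.
{A, C, F}⁺ = {A, B, C, D, E, F, G} — all of the relation — so {A, C, F} is a candidate key.
{A, D, E}⁺ = {A, B, C, D, E, F, G} — all of the relation — so {A, D, E} is a candidate key.
Any other superkey properly contains one of these, so there are no further candidate keys.

{A, C, F}, {A, D, E}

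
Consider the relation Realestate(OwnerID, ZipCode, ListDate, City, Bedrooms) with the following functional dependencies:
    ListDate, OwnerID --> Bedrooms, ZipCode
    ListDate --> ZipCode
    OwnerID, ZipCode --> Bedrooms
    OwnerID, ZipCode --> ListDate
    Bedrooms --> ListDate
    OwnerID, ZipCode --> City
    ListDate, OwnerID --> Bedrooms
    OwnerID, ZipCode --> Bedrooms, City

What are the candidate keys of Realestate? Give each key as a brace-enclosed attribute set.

{Bedrooms, OwnerID}, {ListDate, OwnerID}, {OwnerID, ZipCode}

No FD produces {OwnerID}, so it must be in every candidate key.
{Bedrooms, OwnerID}⁺ = {Bedrooms, City, ListDate, OwnerID, ZipCode} — all of the relation — so {Bedrooms, OwnerID} is a candidate key.
{ListDate, OwnerID}⁺ = {Bedrooms, City, ListDate, OwnerID, ZipCode} — all of the relation — so {ListDate, OwnerID} is a candidate key.
{OwnerID, ZipCode}⁺ = {Bedrooms, City, ListDate, OwnerID, ZipCode} — all of the relation — so {OwnerID, ZipCode} is a candidate key.
Any other superkey properly contains one of these, so there are no further candidate keys.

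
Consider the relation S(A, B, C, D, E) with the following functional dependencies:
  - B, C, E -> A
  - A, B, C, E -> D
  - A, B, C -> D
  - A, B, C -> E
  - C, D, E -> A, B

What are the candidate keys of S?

{A, B, C}, {B, C, E}, {C, D, E}

{C} never appears on the right of any FD, so every key must include it.
{A, B, C} is a candidate key since {A, B, C}⁺ = {A, B, C, D, E} covers every attribute.
{B, C, E} is a candidate key since {B, C, E}⁺ = {A, B, C, D, E} covers every attribute.
{C, D, E} is a candidate key since {C, D, E}⁺ = {A, B, C, D, E} covers every attribute.
Any other superkey properly contains one of these, so there are no further candidate keys.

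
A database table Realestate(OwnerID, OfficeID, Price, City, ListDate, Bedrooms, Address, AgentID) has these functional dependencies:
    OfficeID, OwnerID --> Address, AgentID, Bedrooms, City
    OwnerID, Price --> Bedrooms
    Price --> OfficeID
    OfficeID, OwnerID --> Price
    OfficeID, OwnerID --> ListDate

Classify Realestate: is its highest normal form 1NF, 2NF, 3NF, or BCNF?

Candidate keys: {OfficeID, OwnerID}, {OwnerID, Price}. Prime attributes: {OfficeID, OwnerID, Price}.
For Price --> OfficeID we have {Price}⁺ = {OfficeID, Price}; {Price} is not a superkey, so BCNF fails.
But every attribute on its right side ({OfficeID}) is prime, and the same holds for every other non-superkey FD, so 3NF still holds.

3NF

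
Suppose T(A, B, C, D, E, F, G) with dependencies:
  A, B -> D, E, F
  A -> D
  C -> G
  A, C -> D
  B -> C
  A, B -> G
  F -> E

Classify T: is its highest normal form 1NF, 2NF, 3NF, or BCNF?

Candidate key: {A, B}. Prime attributes: {A, B}.
A -> D breaks BCNF: {A}⁺ = {A, D}, so {A} is not a superkey.
A -> D determines the non-prime attribute {D} from a non-superkey — 3NF is violated.
The proper key subset {A} of {A, B} determines non-prime {D}, so the relation is not even in 2NF.

1NF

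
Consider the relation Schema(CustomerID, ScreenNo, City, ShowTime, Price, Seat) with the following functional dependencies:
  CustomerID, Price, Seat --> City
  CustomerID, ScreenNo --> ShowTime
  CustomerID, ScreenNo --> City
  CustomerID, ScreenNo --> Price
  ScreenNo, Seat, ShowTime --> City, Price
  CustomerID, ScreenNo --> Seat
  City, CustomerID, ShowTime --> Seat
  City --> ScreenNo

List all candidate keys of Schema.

{City, CustomerID}, {CustomerID, Price, Seat}, {CustomerID, ScreenNo}

Attributes never on any right-hand side: {CustomerID} — every candidate key must contain it.
{City, CustomerID}⁺ = {City, CustomerID, Price, ScreenNo, Seat, ShowTime} — all of the relation — so {City, CustomerID} is a candidate key.
{CustomerID, ScreenNo}⁺ = {City, CustomerID, Price, ScreenNo, Seat, ShowTime} — all of the relation — so {CustomerID, ScreenNo} is a candidate key.
{CustomerID, Price, Seat}⁺ = {City, CustomerID, Price, ScreenNo, Seat, ShowTime} — all of the relation — so {CustomerID, Price, Seat} is a candidate key.
No proper subset of any of these is a key, and no other minimal superkey exists.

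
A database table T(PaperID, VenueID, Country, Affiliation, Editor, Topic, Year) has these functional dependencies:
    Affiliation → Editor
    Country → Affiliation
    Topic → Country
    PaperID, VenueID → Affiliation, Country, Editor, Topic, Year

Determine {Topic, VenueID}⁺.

{Affiliation, Country, Editor, Topic, VenueID}

Start with {Topic, VenueID}.
Topic → Country applies; add {Country} → now {Country, Topic, VenueID}.
Country → Affiliation applies; add {Affiliation} → now {Affiliation, Country, Topic, VenueID}.
Affiliation → Editor applies; add {Editor} → now {Affiliation, Country, Editor, Topic, VenueID}.
No further FD applies.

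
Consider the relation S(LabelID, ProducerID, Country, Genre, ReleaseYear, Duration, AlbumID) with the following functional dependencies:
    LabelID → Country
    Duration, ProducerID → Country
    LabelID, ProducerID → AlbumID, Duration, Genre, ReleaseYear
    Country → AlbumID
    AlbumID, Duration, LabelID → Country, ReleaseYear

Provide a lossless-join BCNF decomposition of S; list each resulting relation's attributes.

Candidate key of the original relation: {LabelID, ProducerID}.
In {AlbumID, Country, Duration, Genre, LabelID, ProducerID, ReleaseYear}, {LabelID} is not a superkey ({LabelID}⁺ restricted to this set is {AlbumID, Country, LabelID}), so split on LabelID → AlbumID, Country into {AlbumID, Country, LabelID} and {Duration, Genre, LabelID, ProducerID, ReleaseYear}.
In {AlbumID, Country, LabelID}, {Country} is not a superkey ({Country}⁺ restricted to this set is {AlbumID, Country}), so split on Country → AlbumID into {AlbumID, Country} and {Country, LabelID}.
{AlbumID, Country} has no BCNF violation.
{Country, LabelID} has no BCNF violation.
In {Duration, Genre, LabelID, ProducerID, ReleaseYear}, {Duration, LabelID} is not a superkey ({Duration, LabelID}⁺ restricted to this set is {Duration, LabelID, ReleaseYear}), so split on Duration, LabelID → ReleaseYear into {Duration, LabelID, ReleaseYear} and {Duration, Genre, LabelID, ProducerID}.
{Duration, LabelID, ReleaseYear} has no BCNF violation.
{Duration, Genre, LabelID, ProducerID} has no BCNF violation.

{AlbumID, Country}; {Country, LabelID}; {Duration, Genre, LabelID, ProducerID}; {Duration, LabelID, ReleaseYear}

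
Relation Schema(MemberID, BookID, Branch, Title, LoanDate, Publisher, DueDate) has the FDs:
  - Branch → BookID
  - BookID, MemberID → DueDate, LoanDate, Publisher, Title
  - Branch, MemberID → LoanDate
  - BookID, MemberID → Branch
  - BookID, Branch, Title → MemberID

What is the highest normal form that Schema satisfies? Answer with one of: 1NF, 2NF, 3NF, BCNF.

3NF

Candidate keys: {BookID, MemberID}, {Branch, MemberID}, {Branch, Title}. Prime attributes: {BookID, Branch, MemberID, Title}.
Branch → BookID breaks BCNF: {Branch}⁺ = {BookID, Branch}, so {Branch} is not a superkey.
But every attribute on its right side ({BookID}) is prime, and the same holds for every other non-superkey FD, so 3NF still holds.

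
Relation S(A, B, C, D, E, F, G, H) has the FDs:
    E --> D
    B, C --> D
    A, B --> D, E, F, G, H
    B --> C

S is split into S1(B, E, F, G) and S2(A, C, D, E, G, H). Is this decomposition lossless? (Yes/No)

No

The shared attributes are {E, G} and {E, G}⁺ = {D, E, G}.
The closure covers neither S1 nor S2 entirely; the join is not lossless.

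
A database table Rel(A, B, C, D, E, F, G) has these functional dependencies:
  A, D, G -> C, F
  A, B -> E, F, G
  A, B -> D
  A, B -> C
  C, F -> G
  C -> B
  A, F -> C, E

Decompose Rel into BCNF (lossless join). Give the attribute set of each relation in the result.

Candidate keys of the original relation: {A, B}, {A, C}, {A, D, G}, {A, F}.
{A, B, C, D, E, F, G}: {C, F} determines {B, C, F, G} here but is not a superkey — split on C, F -> B, G, giving {B, C, F, G} and {A, C, D, E, F}.
{B, C, F, G}: {C} determines {B, C} here but is not a superkey — split on C -> B, giving {B, C} and {C, F, G}.
{B, C} has no BCNF violation.
{C, F, G} has no BCNF violation.
{A, C, D, E, F} has no BCNF violation.

{A, C, D, E, F}; {B, C}; {C, F, G}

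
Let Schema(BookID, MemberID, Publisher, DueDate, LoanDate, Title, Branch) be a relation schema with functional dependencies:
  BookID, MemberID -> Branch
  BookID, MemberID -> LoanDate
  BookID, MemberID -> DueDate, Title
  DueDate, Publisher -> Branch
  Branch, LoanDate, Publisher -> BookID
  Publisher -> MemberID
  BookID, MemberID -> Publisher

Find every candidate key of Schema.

{BookID, MemberID}, {BookID, Publisher}, {Branch, LoanDate, Publisher}, {DueDate, LoanDate, Publisher}

{BookID, MemberID}⁺ = {BookID, Branch, DueDate, LoanDate, MemberID, Publisher, Title}, which is every attribute, so {BookID, MemberID} is a candidate key.
{BookID, Publisher}⁺ = {BookID, Branch, DueDate, LoanDate, MemberID, Publisher, Title}, which is every attribute, so {BookID, Publisher} is a candidate key.
{Branch, LoanDate, Publisher}⁺ = {BookID, Branch, DueDate, LoanDate, MemberID, Publisher, Title}, which is every attribute, so {Branch, LoanDate, Publisher} is a candidate key.
{DueDate, LoanDate, Publisher}⁺ = {BookID, Branch, DueDate, LoanDate, MemberID, Publisher, Title}, which is every attribute, so {DueDate, LoanDate, Publisher} is a candidate key.
Any other superkey properly contains one of these, so there are no further candidate keys.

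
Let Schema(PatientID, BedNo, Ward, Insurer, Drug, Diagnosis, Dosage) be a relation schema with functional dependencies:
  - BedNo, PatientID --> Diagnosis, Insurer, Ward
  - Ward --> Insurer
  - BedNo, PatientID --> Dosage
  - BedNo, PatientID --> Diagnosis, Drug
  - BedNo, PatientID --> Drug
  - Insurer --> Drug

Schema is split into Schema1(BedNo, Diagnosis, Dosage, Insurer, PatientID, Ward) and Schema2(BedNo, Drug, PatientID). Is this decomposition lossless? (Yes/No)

Yes

Schema1 ∩ Schema2 = {BedNo, PatientID}; its closure under F is {BedNo, Diagnosis, Dosage, Drug, Insurer, PatientID, Ward}.
Schema1 is contained in that closure, so Schema1 ∩ Schema2 --> Schema1 holds and the join is lossless.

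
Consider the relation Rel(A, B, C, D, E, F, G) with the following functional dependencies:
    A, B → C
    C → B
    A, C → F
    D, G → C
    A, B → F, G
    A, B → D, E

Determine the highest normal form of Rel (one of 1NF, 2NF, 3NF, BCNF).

Candidate keys: {A, B}, {A, C}, {A, D, G}. Prime attributes: {A, B, C, D, G}.
For C → B we have {C}⁺ = {B, C}; {C} is not a superkey, so BCNF fails.
But every attribute on its right side ({B}) is prime, and the same holds for every other non-superkey FD, so 3NF still holds.

3NF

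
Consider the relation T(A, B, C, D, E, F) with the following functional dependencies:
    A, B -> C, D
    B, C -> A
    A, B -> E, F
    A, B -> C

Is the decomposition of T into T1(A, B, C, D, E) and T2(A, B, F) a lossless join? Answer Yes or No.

Yes

The shared attributes are {A, B} and {A, B}⁺ = {A, B, C, D, E, F}.
Since T1 ⊆ {A, B, C, D, E, F}, the intersection is a superkey of T1; the decomposition is lossless.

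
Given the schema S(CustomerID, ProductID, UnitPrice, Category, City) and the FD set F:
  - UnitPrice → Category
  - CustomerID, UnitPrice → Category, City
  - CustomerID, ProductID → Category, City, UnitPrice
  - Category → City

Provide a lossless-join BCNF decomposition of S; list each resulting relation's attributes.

{Category, City}; {Category, UnitPrice}; {CustomerID, ProductID, UnitPrice}

Candidate key of the original relation: {CustomerID, ProductID}.
Within {Category, City, CustomerID, ProductID, UnitPrice}: {UnitPrice}⁺ ∩ {Category, City, CustomerID, ProductID, UnitPrice} = {Category, City, UnitPrice}, not the whole set, so UnitPrice → Category, City violates BCNF; decompose into {Category, City, UnitPrice} and {CustomerID, ProductID, UnitPrice}.
Within {Category, City, UnitPrice}: {Category}⁺ ∩ {Category, City, UnitPrice} = {Category, City}, not the whole set, so Category → City violates BCNF; decompose into {Category, City} and {Category, UnitPrice}.
{Category, City} is in BCNF.
{Category, UnitPrice} is in BCNF.
{CustomerID, ProductID, UnitPrice} is in BCNF.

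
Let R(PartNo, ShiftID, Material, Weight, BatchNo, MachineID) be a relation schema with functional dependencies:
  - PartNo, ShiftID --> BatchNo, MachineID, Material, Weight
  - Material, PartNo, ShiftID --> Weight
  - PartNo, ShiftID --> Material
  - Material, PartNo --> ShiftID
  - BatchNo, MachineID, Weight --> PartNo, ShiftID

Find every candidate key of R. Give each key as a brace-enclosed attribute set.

{Material, PartNo} is a candidate key since {Material, PartNo}⁺ = {BatchNo, MachineID, Material, PartNo, ShiftID, Weight} covers every attribute.
{PartNo, ShiftID} is a candidate key since {PartNo, ShiftID}⁺ = {BatchNo, MachineID, Material, PartNo, ShiftID, Weight} covers every attribute.
{BatchNo, MachineID, Weight} is a candidate key since {BatchNo, MachineID, Weight}⁺ = {BatchNo, MachineID, Material, PartNo, ShiftID, Weight} covers every attribute.
Any other superkey properly contains one of these, so there are no further candidate keys.

{BatchNo, MachineID, Weight}, {Material, PartNo}, {PartNo, ShiftID}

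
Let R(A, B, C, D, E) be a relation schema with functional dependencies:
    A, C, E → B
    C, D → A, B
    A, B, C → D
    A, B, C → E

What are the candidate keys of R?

{A, B, C}, {A, C, E}, {C, D}

{C} never appears on the right of any FD, so every key must include it.
Closure of {C, D} is {A, B, C, D, E}, the whole schema; {C, D} is a candidate key.
Closure of {A, B, C} is {A, B, C, D, E}, the whole schema; {A, B, C} is a candidate key.
Closure of {A, C, E} is {A, B, C, D, E}, the whole schema; {A, C, E} is a candidate key.
Any other superkey properly contains one of these, so there are no further candidate keys.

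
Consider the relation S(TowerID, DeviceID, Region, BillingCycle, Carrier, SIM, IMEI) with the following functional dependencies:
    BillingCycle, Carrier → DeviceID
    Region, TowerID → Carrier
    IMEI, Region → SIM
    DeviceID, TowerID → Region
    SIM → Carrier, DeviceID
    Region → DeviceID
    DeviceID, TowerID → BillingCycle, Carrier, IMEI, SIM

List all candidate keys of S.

{BillingCycle, Carrier, TowerID}, {DeviceID, TowerID}, {Region, TowerID}, {SIM, TowerID}

Attributes never on any right-hand side: {TowerID} — every candidate key must contain it.
{DeviceID, TowerID}⁺ = {BillingCycle, Carrier, DeviceID, IMEI, Region, SIM, TowerID} — all of the relation — so {DeviceID, TowerID} is a candidate key.
{Region, TowerID}⁺ = {BillingCycle, Carrier, DeviceID, IMEI, Region, SIM, TowerID} — all of the relation — so {Region, TowerID} is a candidate key.
{SIM, TowerID}⁺ = {BillingCycle, Carrier, DeviceID, IMEI, Region, SIM, TowerID} — all of the relation — so {SIM, TowerID} is a candidate key.
{BillingCycle, Carrier, TowerID}⁺ = {BillingCycle, Carrier, DeviceID, IMEI, Region, SIM, TowerID} — all of the relation — so {BillingCycle, Carrier, TowerID} is a candidate key.
No proper subset of any of these is a key, and no other minimal superkey exists.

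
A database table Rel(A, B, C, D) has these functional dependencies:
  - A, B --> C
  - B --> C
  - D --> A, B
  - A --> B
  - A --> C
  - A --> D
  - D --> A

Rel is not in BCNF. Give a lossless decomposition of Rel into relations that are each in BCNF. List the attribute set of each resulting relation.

{A, B, D}; {B, C}

Candidate keys of the original relation: {A}, {D}.
{A, B, C, D}: {B} determines {B, C} here but is not a superkey — split on B --> C, giving {B, C} and {A, B, D}.
{B, C} has no BCNF violation.
{A, B, D} has no BCNF violation.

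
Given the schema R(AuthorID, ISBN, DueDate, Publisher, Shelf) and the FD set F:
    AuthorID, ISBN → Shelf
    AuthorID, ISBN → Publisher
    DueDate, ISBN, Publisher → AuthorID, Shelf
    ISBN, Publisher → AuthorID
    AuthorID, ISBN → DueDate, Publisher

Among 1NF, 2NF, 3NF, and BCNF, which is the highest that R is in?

BCNF

Candidate keys: {AuthorID, ISBN}, {ISBN, Publisher}. Prime attributes: {AuthorID, ISBN, Publisher}.
Each dependency's left side is a superkey — BCNF holds.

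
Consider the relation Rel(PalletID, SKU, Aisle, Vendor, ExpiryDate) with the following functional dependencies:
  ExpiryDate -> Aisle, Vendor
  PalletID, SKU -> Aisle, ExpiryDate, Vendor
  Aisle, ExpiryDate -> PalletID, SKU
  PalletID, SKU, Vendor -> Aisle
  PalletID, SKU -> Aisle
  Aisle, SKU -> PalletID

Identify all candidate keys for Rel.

{Aisle, SKU}, {ExpiryDate}, {PalletID, SKU}

Closure of {ExpiryDate} is {Aisle, ExpiryDate, PalletID, SKU, Vendor}, the whole schema; {ExpiryDate} is a candidate key.
Closure of {Aisle, SKU} is {Aisle, ExpiryDate, PalletID, SKU, Vendor}, the whole schema; {Aisle, SKU} is a candidate key.
Closure of {PalletID, SKU} is {Aisle, ExpiryDate, PalletID, SKU, Vendor}, the whole schema; {PalletID, SKU} is a candidate key.
No proper subset of any of these is a key, and no other minimal superkey exists.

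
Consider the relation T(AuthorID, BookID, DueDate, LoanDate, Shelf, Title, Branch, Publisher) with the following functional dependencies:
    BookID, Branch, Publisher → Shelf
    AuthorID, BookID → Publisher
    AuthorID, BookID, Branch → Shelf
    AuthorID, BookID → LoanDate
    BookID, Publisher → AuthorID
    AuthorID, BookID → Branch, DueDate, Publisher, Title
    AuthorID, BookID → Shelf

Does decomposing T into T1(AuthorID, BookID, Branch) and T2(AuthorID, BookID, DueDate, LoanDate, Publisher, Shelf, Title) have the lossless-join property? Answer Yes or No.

Yes

Common attributes: {AuthorID, BookID}; their closure is {AuthorID, BookID, Branch, DueDate, LoanDate, Publisher, Shelf, Title}.
T1 is contained in that closure, so T1 ∩ T2 → T1 holds and the join is lossless.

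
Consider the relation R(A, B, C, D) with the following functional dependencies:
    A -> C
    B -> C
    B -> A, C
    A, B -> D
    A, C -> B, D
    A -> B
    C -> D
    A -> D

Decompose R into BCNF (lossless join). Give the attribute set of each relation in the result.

{A, B, C}; {C, D}

Candidate keys of the original relation: {A}, {B}.
Within {A, B, C, D}: {C}⁺ ∩ {A, B, C, D} = {C, D}, not the whole set, so C -> D violates BCNF; decompose into {C, D} and {A, B, C}.
{C, D} has no BCNF violation.
{A, B, C} has no BCNF violation.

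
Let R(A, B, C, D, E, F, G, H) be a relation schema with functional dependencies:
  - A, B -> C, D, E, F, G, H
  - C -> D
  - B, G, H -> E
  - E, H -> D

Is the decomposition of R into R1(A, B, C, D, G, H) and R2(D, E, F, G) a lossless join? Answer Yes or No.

R1 ∩ R2 = {D, G}; its closure under F is {D, G}.
R1 ⊄ {D, G} and R2 ⊄ {D, G}, so the split is lossy.

No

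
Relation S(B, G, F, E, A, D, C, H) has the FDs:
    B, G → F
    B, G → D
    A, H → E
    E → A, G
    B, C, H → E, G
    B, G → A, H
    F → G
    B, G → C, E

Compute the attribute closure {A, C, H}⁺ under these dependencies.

{A, C, E, G, H}

Start with {A, C, H}.
A, H → E applies; add {E} → now {A, C, E, H}.
E → A, G applies; add {G} → now {A, C, E, G, H}.
No further FD applies.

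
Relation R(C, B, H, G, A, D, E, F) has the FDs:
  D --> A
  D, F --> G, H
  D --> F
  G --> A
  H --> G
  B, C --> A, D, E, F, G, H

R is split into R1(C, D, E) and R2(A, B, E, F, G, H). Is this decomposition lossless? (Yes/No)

Common attributes: {E}; their closure is {E}.
R1 ⊄ {E} and R2 ⊄ {E}, so the split is lossy.

No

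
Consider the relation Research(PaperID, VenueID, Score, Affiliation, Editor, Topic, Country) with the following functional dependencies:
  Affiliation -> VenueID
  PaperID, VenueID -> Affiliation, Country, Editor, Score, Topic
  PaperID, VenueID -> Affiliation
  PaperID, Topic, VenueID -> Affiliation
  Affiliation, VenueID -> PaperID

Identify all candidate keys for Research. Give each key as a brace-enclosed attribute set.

{Affiliation}⁺ = {Affiliation, Country, Editor, PaperID, Score, Topic, VenueID}, which is every attribute, so {Affiliation} is a candidate key.
{PaperID, VenueID}⁺ = {Affiliation, Country, Editor, PaperID, Score, Topic, VenueID}, which is every attribute, so {PaperID, VenueID} is a candidate key.
No proper subset of any of these is a key, and no other minimal superkey exists.

{Affiliation}, {PaperID, VenueID}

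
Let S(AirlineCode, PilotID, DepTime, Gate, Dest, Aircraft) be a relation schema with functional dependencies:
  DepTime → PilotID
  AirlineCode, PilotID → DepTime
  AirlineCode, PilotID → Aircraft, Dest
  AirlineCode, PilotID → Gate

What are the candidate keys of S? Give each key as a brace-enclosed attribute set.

Attributes never on any right-hand side: {AirlineCode} — every candidate key must contain it.
{AirlineCode, DepTime}⁺ = {Aircraft, AirlineCode, DepTime, Dest, Gate, PilotID}, which is every attribute, so {AirlineCode, DepTime} is a candidate key.
{AirlineCode, PilotID}⁺ = {Aircraft, AirlineCode, DepTime, Dest, Gate, PilotID}, which is every attribute, so {AirlineCode, PilotID} is a candidate key.
Any other superkey properly contains one of these, so there are no further candidate keys.

{AirlineCode, DepTime}, {AirlineCode, PilotID}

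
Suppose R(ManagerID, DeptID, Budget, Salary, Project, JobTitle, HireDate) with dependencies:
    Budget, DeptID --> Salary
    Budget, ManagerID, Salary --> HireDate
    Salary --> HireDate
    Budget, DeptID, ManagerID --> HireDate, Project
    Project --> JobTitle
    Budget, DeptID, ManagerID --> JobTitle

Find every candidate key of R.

{Budget, DeptID, ManagerID}

{Budget, DeptID, ManagerID} never appear on the right of any FD, so every key must include all of them.
{Budget, DeptID, ManagerID}⁺ = {Budget, DeptID, HireDate, JobTitle, ManagerID, Project, Salary} — all of the relation — so {Budget, DeptID, ManagerID} is a candidate key.
No smaller or unrelated set reaches every attribute, so there are no other keys.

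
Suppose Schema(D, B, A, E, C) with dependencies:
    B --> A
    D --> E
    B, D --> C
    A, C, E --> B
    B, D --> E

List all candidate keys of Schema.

{A, C, D}, {B, D}

{D} never appears on the right of any FD, so every key must include it.
Closure of {B, D} is {A, B, C, D, E}, the whole schema; {B, D} is a candidate key.
Closure of {A, C, D} is {A, B, C, D, E}, the whole schema; {A, C, D} is a candidate key.
No proper subset of any of these is a key, and no other minimal superkey exists.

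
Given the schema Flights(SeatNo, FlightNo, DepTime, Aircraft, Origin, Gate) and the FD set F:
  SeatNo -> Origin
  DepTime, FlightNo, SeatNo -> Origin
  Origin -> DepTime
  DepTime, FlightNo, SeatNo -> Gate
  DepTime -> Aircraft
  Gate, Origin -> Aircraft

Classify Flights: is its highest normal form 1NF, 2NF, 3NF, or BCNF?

1NF

Candidate key: {FlightNo, SeatNo}. Prime attributes: {FlightNo, SeatNo}.
SeatNo -> Origin: {SeatNo}⁺ = {Aircraft, DepTime, Origin, SeatNo}, which is not all of the attributes, so the left side is not a superkey — BCNF is violated.
SeatNo -> Origin has non-prime {Origin} on the right and a non-superkey on the left, so 3NF fails.
Since {SeatNo} ⊂ {FlightNo, SeatNo} and {SeatNo}⁺ ⊇ {Aircraft, DepTime, Origin} with {Aircraft, DepTime, Origin} non-prime, there is a partial dependency; 2NF fails.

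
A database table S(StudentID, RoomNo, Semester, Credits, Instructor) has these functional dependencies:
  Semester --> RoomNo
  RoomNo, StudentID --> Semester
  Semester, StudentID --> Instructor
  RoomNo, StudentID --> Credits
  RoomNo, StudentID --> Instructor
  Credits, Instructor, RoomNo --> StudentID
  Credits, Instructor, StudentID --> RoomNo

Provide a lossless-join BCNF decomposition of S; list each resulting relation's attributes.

Candidate keys of the original relation: {Credits, Instructor, RoomNo}, {Credits, Instructor, Semester}, {Credits, Instructor, StudentID}, {RoomNo, StudentID}, {Semester, StudentID}.
Within {Credits, Instructor, RoomNo, Semester, StudentID}: {Semester}⁺ ∩ {Credits, Instructor, RoomNo, Semester, StudentID} = {RoomNo, Semester}, not the whole set, so Semester --> RoomNo violates BCNF; decompose into {RoomNo, Semester} and {Credits, Instructor, Semester, StudentID}.
{RoomNo, Semester} is in BCNF.
{Credits, Instructor, Semester, StudentID} is in BCNF.

{Credits, Instructor, Semester, StudentID}; {RoomNo, Semester}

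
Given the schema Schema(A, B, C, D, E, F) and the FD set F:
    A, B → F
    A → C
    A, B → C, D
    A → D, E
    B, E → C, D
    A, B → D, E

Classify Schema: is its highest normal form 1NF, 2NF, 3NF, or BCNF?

1NF

Candidate key: {A, B}. Prime attributes: {A, B}.
For A → C we have {A}⁺ = {A, C, D, E}; {A} is not a superkey, so BCNF fails.
A → C determines the non-prime attribute {C} from a non-superkey — 3NF is violated.
The proper key subset {A} of {A, B} determines non-prime {C, D, E}, so the relation is not even in 2NF.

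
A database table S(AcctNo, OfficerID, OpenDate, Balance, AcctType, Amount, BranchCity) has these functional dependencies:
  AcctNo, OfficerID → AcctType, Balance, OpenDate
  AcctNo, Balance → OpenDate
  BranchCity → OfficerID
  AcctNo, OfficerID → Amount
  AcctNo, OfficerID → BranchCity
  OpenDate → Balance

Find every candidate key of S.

No FD produces {AcctNo}, so it must be in every candidate key.
Closure of {AcctNo, BranchCity} is {AcctNo, AcctType, Amount, Balance, BranchCity, OfficerID, OpenDate}, the whole schema; {AcctNo, BranchCity} is a candidate key.
Closure of {AcctNo, OfficerID} is {AcctNo, AcctType, Amount, Balance, BranchCity, OfficerID, OpenDate}, the whole schema; {AcctNo, OfficerID} is a candidate key.
These are minimal and exhaustive — every other superkey contains one of them.

{AcctNo, BranchCity}, {AcctNo, OfficerID}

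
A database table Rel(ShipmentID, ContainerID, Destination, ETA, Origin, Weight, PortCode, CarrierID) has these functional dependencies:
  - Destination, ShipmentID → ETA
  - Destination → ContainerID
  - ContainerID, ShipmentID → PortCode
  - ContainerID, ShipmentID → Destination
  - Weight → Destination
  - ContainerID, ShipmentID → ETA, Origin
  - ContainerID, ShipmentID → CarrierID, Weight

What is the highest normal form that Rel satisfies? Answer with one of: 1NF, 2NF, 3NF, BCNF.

3NF

Candidate keys: {ContainerID, ShipmentID}, {Destination, ShipmentID}, {ShipmentID, Weight}. Prime attributes: {ContainerID, Destination, ShipmentID, Weight}.
Destination → ContainerID: {Destination}⁺ = {ContainerID, Destination}, which is not all of the attributes, so the left side is not a superkey — BCNF is violated.
Its right-hand attributes {ContainerID} are all prime, as are those of every other non-superkey FD — the relation is in 3NF.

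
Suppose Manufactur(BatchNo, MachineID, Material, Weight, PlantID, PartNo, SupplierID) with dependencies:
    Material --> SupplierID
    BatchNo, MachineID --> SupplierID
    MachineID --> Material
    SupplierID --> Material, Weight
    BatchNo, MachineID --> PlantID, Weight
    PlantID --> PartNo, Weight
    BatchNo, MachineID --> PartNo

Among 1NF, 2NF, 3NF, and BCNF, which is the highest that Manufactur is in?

1NF

Candidate key: {BatchNo, MachineID}. Prime attributes: {BatchNo, MachineID}.
For Material --> SupplierID we have {Material}⁺ = {Material, SupplierID, Weight}; {Material} is not a superkey, so BCNF fails.
Material --> SupplierID has non-prime {SupplierID} on the right and a non-superkey on the left, so 3NF fails.
Since {MachineID} ⊂ {BatchNo, MachineID} and {MachineID}⁺ ⊇ {Material, SupplierID, Weight} with {Material, SupplierID, Weight} non-prime, there is a partial dependency; 2NF fails.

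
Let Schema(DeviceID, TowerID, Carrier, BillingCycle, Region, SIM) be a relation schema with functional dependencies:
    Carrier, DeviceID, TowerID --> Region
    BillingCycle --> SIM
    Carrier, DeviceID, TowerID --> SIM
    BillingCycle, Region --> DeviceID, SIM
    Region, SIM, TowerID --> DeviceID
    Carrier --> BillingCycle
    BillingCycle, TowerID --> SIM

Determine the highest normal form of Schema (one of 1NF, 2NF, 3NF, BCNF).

1NF

Candidate keys: {Carrier, DeviceID, TowerID}, {Carrier, Region, TowerID}. Prime attributes: {Carrier, DeviceID, Region, TowerID}.
BillingCycle --> SIM breaks BCNF: {BillingCycle}⁺ = {BillingCycle, SIM}, so {BillingCycle} is not a superkey.
BillingCycle --> SIM has non-prime {SIM} on the right and a non-superkey on the left, so 3NF fails.
{Carrier} is a proper subset of the key {Carrier, DeviceID, TowerID}, and {Carrier}⁺ contains the non-prime attributes {BillingCycle, SIM} — a partial dependency, so 2NF is violated.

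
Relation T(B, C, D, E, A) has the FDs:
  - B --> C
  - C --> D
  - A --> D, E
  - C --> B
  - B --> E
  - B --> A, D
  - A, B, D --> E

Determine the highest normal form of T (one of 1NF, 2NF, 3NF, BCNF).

2NF

Candidate keys: {B}, {C}. Prime attributes: {B, C}.
A --> D, E breaks BCNF: {A}⁺ = {A, D, E}, so {A} is not a superkey.
Because {D, E} are non-prime and the left side of A --> D, E is not a superkey, the relation is not in 3NF.
Every candidate key is a single attribute, so no partial dependency is possible; 2NF holds.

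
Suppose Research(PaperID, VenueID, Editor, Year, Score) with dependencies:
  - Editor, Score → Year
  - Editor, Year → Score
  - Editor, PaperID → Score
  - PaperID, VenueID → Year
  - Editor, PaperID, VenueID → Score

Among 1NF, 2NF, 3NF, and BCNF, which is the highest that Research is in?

Candidate key: {Editor, PaperID, VenueID}. Prime attributes: {Editor, PaperID, VenueID}.
Editor, Score → Year breaks BCNF: {Editor, Score}⁺ = {Editor, Score, Year}, so {Editor, Score} is not a superkey.
Editor, Score → Year has non-prime {Year} on the right and a non-superkey on the left, so 3NF fails.
{Editor, PaperID} is a proper subset of the key {Editor, PaperID, VenueID}, and {Editor, PaperID}⁺ contains the non-prime attributes {Score, Year} — a partial dependency, so 2NF is violated.

1NF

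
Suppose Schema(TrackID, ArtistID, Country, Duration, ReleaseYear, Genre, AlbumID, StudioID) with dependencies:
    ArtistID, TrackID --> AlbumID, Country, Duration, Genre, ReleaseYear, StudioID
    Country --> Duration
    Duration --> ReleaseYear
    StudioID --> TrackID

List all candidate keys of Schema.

{ArtistID, StudioID}, {ArtistID, TrackID}

Attributes never on any right-hand side: {ArtistID} — every candidate key must contain it.
Closure of {ArtistID, StudioID} is {AlbumID, ArtistID, Country, Duration, Genre, ReleaseYear, StudioID, TrackID}, the whole schema; {ArtistID, StudioID} is a candidate key.
Closure of {ArtistID, TrackID} is {AlbumID, ArtistID, Country, Duration, Genre, ReleaseYear, StudioID, TrackID}, the whole schema; {ArtistID, TrackID} is a candidate key.
These are minimal and exhaustive — every other superkey contains one of them.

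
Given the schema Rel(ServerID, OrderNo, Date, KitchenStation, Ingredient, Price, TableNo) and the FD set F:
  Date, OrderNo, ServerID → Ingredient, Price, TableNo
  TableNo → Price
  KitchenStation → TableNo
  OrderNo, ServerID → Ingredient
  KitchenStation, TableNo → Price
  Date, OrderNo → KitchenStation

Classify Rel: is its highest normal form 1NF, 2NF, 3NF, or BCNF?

1NF

Candidate key: {Date, OrderNo, ServerID}. Prime attributes: {Date, OrderNo, ServerID}.
TableNo → Price breaks BCNF: {TableNo}⁺ = {Price, TableNo}, so {TableNo} is not a superkey.
TableNo → Price determines the non-prime attribute {Price} from a non-superkey — 3NF is violated.
Since {Date, OrderNo} ⊂ {Date, OrderNo, ServerID} and {Date, OrderNo}⁺ ⊇ {KitchenStation, Price, TableNo} with {KitchenStation, Price, TableNo} non-prime, there is a partial dependency; 2NF fails.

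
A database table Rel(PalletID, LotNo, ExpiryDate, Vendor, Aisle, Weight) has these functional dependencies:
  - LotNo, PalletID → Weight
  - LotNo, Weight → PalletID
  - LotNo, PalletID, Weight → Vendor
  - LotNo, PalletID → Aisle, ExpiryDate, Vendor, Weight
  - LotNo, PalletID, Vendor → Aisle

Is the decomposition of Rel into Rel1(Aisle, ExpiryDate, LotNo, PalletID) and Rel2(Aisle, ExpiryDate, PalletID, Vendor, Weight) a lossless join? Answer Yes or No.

Rel1 ∩ Rel2 = {Aisle, ExpiryDate, PalletID}; its closure under F is {Aisle, ExpiryDate, PalletID}.
The closure covers neither Rel1 nor Rel2 entirely; the join is not lossless.

No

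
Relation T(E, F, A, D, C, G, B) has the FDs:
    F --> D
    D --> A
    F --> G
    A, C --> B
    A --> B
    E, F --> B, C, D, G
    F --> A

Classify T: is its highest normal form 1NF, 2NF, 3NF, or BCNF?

Candidate key: {E, F}. Prime attributes: {E, F}.
F --> D: {F}⁺ = {A, B, D, F, G}, which is not all of the attributes, so the left side is not a superkey — BCNF is violated.
F --> D has non-prime {D} on the right and a non-superkey on the left, so 3NF fails.
The proper key subset {F} of {E, F} determines non-prime {A, B, D, G}, so the relation is not even in 2NF.

1NF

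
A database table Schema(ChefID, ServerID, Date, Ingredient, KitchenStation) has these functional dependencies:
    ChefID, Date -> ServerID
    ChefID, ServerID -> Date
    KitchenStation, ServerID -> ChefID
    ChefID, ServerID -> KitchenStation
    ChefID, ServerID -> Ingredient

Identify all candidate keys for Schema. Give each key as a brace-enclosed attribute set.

Closure of {ChefID, Date} is {ChefID, Date, Ingredient, KitchenStation, ServerID}, the whole schema; {ChefID, Date} is a candidate key.
Closure of {ChefID, ServerID} is {ChefID, Date, Ingredient, KitchenStation, ServerID}, the whole schema; {ChefID, ServerID} is a candidate key.
Closure of {KitchenStation, ServerID} is {ChefID, Date, Ingredient, KitchenStation, ServerID}, the whole schema; {KitchenStation, ServerID} is a candidate key.
These are minimal and exhaustive — every other superkey contains one of them.

{ChefID, Date}, {ChefID, ServerID}, {KitchenStation, ServerID}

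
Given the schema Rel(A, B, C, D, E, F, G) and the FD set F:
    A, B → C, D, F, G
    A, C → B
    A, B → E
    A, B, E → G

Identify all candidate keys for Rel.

Attributes never on any right-hand side: {A} — every candidate key must contain it.
{A, B}⁺ = {A, B, C, D, E, F, G} — all of the relation — so {A, B} is a candidate key.
{A, C}⁺ = {A, B, C, D, E, F, G} — all of the relation — so {A, C} is a candidate key.
These are minimal and exhaustive — every other superkey contains one of them.

{A, B}, {A, C}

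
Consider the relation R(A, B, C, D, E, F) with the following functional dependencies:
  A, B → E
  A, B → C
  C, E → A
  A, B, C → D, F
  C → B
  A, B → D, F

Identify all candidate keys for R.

Closure of {A, B} is {A, B, C, D, E, F}, the whole schema; {A, B} is a candidate key.
Closure of {A, C} is {A, B, C, D, E, F}, the whole schema; {A, C} is a candidate key.
Closure of {C, E} is {A, B, C, D, E, F}, the whole schema; {C, E} is a candidate key.
These are minimal and exhaustive — every other superkey contains one of them.

{A, B}, {A, C}, {C, E}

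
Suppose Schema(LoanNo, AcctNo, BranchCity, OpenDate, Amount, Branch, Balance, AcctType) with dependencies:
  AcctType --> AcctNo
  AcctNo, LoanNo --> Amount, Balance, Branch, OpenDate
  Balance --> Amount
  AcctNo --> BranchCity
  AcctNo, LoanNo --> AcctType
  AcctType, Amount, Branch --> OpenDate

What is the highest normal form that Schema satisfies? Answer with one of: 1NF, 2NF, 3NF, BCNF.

1NF

Candidate keys: {AcctNo, LoanNo}, {AcctType, LoanNo}. Prime attributes: {AcctNo, AcctType, LoanNo}.
For AcctType --> AcctNo we have {AcctType}⁺ = {AcctNo, AcctType, BranchCity}; {AcctType} is not a superkey, so BCNF fails.
Because {Amount} is non-prime and the left side of Balance --> Amount is not a superkey, the relation is not in 3NF.
The proper key subset {AcctNo} of {AcctNo, LoanNo} determines non-prime {BranchCity}, so the relation is not even in 2NF.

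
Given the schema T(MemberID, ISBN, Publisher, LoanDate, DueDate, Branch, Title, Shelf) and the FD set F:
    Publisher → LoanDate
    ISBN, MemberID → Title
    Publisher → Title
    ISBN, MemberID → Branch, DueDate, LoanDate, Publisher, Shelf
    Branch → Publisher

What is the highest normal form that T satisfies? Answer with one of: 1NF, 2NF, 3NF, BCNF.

2NF

Candidate key: {ISBN, MemberID}. Prime attributes: {ISBN, MemberID}.
Publisher → LoanDate: {Publisher}⁺ = {LoanDate, Publisher, Title}, which is not all of the attributes, so the left side is not a superkey — BCNF is violated.
Publisher → LoanDate has non-prime {LoanDate} on the right and a non-superkey on the left, so 3NF fails.
No non-prime attribute depends on a proper subset of any candidate key, so 2NF holds.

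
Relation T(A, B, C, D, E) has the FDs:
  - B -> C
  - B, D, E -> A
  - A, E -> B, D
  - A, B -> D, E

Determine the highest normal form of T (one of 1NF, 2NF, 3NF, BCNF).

Candidate keys: {A, B}, {A, E}, {B, D, E}. Prime attributes: {A, B, D, E}.
B -> C breaks BCNF: {B}⁺ = {B, C}, so {B} is not a superkey.
Because {C} is non-prime and the left side of B -> C is not a superkey, the relation is not in 3NF.
{B} is a proper subset of the key {A, B}, and {B}⁺ contains the non-prime attribute {C} — a partial dependency, so 2NF is violated.

1NF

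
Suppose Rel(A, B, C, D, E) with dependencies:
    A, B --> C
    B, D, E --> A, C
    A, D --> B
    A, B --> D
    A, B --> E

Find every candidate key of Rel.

{A, B}⁺ = {A, B, C, D, E}, which is every attribute, so {A, B} is a candidate key.
{A, D}⁺ = {A, B, C, D, E}, which is every attribute, so {A, D} is a candidate key.
{B, D, E}⁺ = {A, B, C, D, E}, which is every attribute, so {B, D, E} is a candidate key.
No proper subset of any of these is a key, and no other minimal superkey exists.

{A, B}, {A, D}, {B, D, E}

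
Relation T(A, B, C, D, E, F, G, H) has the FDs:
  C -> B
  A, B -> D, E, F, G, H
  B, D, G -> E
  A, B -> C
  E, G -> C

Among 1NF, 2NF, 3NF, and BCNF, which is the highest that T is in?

Candidate keys: {A, B}, {A, C}, {A, E, G}. Prime attributes: {A, B, C, E, G}.
C -> B: {C}⁺ = {B, C}, which is not all of the attributes, so the left side is not a superkey — BCNF is violated.
But every attribute on its right side ({B}) is prime, and the same holds for every other non-superkey FD, so 3NF still holds.

3NF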